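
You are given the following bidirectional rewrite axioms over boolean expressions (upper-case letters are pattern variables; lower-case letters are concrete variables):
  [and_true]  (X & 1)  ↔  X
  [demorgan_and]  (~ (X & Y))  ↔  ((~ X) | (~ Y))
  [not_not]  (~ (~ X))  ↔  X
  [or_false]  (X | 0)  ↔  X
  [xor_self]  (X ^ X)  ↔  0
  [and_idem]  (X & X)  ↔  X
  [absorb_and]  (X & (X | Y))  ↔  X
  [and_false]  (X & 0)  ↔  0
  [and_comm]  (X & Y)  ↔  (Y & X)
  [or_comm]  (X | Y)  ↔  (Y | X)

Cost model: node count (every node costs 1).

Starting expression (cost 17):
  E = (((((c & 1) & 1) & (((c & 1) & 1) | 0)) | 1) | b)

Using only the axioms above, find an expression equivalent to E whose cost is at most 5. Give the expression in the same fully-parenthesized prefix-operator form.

1. [absorb_and →] (((c & 1) & 1) & (((c & 1) & 1) | 0))  →  ((c & 1) & 1);  E = ((((c & 1) & 1) | 1) | b)
2. [and_true →] ((c & 1) & 1)  →  (c & 1);  E = (((c & 1) | 1) | b)
3. [and_true →] (c & 1)  →  c;  cost 5 ≤ 5, done

((c | 1) | b)   [cost 5]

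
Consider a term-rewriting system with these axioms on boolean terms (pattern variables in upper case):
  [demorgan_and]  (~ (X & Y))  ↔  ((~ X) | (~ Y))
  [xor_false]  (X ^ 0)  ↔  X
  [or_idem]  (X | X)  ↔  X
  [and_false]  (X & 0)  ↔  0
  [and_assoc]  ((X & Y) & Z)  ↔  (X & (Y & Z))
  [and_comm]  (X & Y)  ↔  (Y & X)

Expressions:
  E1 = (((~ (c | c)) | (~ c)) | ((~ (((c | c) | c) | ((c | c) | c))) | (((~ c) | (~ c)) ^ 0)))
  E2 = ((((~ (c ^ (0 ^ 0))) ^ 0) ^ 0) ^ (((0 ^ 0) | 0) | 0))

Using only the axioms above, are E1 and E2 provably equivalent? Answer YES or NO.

step 1: or_idem (→) rewrites (((c | c) | c) | ((c | c) | c)) into ((c | c) | c), now (((~ (c | c)) | (~ c)) | ((~ ((c | c) | c)) | (((~ c) | (~ c)) ^ 0)))
step 2: or_idem (→) rewrites (c | c) into c, now (((~ (c | c)) | (~ c)) | ((~ (c | c)) | (((~ c) | (~ c)) ^ 0)))
step 3: or_idem (→) rewrites ((~ c) | (~ c)) into (~ c), now (((~ (c | c)) | (~ c)) | ((~ (c | c)) | ((~ c) ^ 0)))
step 4: xor_false (→) rewrites ((~ c) ^ 0) into (~ c), now (((~ (c | c)) | (~ c)) | ((~ (c | c)) | (~ c)))
step 5: or_idem (→) rewrites (((~ (c | c)) | (~ c)) | ((~ (c | c)) | (~ c))) into ((~ (c | c)) | (~ c))
step 6: or_idem (→) rewrites (c | c) into c, now ((~ c) | (~ c))
step 7: or_idem (→) rewrites ((~ c) | (~ c)) into (~ c)
step 8: xor_false (←) rewrites (~ c) into ((~ c) ^ 0)
step 9: or_idem (←) rewrites 0 into (0 | 0), now ((~ c) ^ (0 | 0))
step 10: xor_false (←) rewrites (~ c) into ((~ c) ^ 0), now (((~ c) ^ 0) ^ (0 | 0))
step 11: xor_false (←) rewrites (~ c) into ((~ c) ^ 0), now ((((~ c) ^ 0) ^ 0) ^ (0 | 0))
step 12: or_idem (←) rewrites 0 into (0 | 0), now ((((~ c) ^ 0) ^ 0) ^ ((0 | 0) | 0))
step 13: xor_false (←) rewrites 0 into (0 ^ 0), now ((((~ c) ^ 0) ^ 0) ^ (((0 ^ 0) | 0) | 0))
step 14: xor_false (←) rewrites c into (c ^ 0), now ((((~ (c ^ 0)) ^ 0) ^ 0) ^ (((0 ^ 0) | 0) | 0))
step 15: xor_false (←) rewrites 0 into (0 ^ 0), which is E2

YES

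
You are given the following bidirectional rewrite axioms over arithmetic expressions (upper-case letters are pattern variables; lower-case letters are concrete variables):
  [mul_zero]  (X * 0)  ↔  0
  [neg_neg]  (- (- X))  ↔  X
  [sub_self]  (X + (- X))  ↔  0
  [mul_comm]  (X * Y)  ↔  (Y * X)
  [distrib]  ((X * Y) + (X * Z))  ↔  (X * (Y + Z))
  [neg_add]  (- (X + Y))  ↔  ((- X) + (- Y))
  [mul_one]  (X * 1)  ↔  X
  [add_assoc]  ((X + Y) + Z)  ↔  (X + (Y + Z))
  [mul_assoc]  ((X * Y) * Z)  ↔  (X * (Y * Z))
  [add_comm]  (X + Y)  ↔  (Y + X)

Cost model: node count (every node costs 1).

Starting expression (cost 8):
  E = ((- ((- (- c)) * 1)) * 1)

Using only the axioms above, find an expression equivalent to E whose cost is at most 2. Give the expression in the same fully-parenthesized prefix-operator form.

1. [mul_one →] ((- (- c)) * 1)  →  (- (- c));  E = ((- (- (- c))) * 1)
2. [mul_one →] ((- (- (- c))) * 1)  →  (- (- (- c)))
3. [neg_neg →] (- (- (- c)))  →  (- c);  cost 2 ≤ 2, done

(- c)   [cost 2]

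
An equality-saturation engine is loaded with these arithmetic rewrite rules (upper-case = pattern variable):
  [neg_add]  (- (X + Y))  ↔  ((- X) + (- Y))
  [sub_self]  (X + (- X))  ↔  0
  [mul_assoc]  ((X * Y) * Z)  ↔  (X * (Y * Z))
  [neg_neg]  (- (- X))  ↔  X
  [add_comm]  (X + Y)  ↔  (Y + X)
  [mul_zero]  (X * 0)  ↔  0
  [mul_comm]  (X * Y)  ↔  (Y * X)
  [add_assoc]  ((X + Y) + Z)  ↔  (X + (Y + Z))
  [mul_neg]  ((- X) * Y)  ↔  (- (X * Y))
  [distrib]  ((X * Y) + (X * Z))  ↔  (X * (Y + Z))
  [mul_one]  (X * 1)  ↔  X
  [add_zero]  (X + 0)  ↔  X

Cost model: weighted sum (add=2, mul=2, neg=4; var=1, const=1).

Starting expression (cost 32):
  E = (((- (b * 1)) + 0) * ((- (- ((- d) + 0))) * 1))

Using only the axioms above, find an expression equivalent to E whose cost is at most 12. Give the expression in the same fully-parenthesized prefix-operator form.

((- b) * (- d))   [cost 12]

1. [add_zero →] ((- d) + 0)  →  (- d);  E = (((- (b * 1)) + 0) * ((- (- (- d))) * 1))
2. [neg_neg →] (- (- (- d)))  →  (- d);  E = (((- (b * 1)) + 0) * ((- d) * 1))
3. [mul_one →] (b * 1)  →  b;  E = (((- b) + 0) * ((- d) * 1))
4. [mul_one →] ((- d) * 1)  →  (- d);  E = (((- b) + 0) * (- d))
5. [add_zero →] ((- b) + 0)  →  (- b);  cost 12 ≤ 12, done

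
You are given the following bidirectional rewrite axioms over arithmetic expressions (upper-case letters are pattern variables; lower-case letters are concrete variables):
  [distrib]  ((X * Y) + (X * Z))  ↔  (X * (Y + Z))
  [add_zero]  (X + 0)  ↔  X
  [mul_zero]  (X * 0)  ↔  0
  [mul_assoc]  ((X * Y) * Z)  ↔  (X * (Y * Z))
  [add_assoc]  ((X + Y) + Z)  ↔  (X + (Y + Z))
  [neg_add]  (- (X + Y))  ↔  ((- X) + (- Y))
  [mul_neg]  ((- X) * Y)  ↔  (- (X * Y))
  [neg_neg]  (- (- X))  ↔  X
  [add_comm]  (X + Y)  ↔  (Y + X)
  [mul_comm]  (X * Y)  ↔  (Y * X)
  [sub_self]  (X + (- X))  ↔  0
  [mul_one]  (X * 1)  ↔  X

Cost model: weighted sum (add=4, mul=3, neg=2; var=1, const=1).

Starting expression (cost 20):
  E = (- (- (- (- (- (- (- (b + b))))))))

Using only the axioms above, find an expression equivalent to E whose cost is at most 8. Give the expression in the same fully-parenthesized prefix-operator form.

step 1: neg_neg (→) rewrites (- (- (b + b))) into (b + b), now (- (- (- (- (- (b + b))))))
step 2: neg_neg (→) rewrites (- (- (- (b + b)))) into (- (b + b)), now (- (- (- (b + b))))
step 3: neg_neg (→) rewrites (- (- (- (b + b)))) into (- (b + b)), reaching cost 8 (bound 8)

(- (b + b))   [cost 8]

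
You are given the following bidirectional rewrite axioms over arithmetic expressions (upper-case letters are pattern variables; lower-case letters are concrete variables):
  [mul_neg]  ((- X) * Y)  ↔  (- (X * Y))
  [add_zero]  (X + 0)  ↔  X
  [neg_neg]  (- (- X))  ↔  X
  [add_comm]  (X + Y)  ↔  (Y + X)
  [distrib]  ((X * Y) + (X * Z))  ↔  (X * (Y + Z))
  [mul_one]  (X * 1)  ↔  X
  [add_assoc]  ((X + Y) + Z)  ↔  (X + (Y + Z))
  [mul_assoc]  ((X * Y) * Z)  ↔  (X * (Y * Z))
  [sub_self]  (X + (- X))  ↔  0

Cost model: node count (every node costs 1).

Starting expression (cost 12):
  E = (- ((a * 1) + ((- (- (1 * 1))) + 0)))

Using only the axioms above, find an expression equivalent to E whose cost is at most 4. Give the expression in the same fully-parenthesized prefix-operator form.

(- (a + 1))   [cost 4]

1. [mul_one →] (1 * 1)  →  1;  E = (- ((a * 1) + ((- (- 1)) + 0)))
2. [mul_one →] (a * 1)  →  a;  E = (- (a + ((- (- 1)) + 0)))
3. [add_zero →] ((- (- 1)) + 0)  →  (- (- 1));  E = (- (a + (- (- 1))))
4. [neg_neg →] (- (- 1))  →  1;  cost 4 ≤ 4, done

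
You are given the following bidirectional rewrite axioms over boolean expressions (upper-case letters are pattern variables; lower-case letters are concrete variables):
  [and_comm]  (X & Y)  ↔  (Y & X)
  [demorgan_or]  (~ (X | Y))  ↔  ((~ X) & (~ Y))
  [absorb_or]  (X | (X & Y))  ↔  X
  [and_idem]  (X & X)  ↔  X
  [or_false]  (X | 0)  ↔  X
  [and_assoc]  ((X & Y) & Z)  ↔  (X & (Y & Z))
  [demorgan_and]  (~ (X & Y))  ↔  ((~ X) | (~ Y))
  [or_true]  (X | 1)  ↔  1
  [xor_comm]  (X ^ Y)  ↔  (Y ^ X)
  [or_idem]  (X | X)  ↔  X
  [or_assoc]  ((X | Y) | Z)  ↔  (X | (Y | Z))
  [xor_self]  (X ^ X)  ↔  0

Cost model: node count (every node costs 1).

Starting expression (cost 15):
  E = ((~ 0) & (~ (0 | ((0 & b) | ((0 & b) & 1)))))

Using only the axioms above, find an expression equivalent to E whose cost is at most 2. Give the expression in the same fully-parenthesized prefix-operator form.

(1) ((0 & b) | ((0 & b) & 1))  =[absorb_or →]=  (0 & b)    ⊢ ((~ 0) & (~ (0 | (0 & b))))
(2) (0 | (0 & b))  =[absorb_or →]=  0    ⊢ ((~ 0) & (~ 0))
(3) ((~ 0) & (~ 0))  =[and_idem →]=  (~ 0)    ⊢ cost 2, within 2

(~ 0)   [cost 2]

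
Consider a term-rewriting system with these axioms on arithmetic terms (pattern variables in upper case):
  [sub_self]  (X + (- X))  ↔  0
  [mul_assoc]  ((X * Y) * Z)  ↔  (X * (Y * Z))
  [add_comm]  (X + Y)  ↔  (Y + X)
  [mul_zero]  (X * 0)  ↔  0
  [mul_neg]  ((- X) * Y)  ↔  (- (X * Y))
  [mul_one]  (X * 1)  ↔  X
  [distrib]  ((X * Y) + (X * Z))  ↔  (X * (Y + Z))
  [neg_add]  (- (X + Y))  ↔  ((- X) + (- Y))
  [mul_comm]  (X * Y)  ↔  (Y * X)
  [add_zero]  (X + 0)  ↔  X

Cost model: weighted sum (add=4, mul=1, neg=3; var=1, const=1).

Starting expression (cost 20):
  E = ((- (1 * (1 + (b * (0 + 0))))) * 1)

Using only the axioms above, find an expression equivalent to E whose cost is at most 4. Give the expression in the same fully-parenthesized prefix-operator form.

(- 1)   [cost 4]

step 1: mul_one (→) rewrites ((- (1 * (1 + (b * (0 + 0))))) * 1) into (- (1 * (1 + (b * (0 + 0)))))
step 2: add_zero (→) rewrites (0 + 0) into 0, now (- (1 * (1 + (b * 0))))
step 3: mul_zero (→) rewrites (b * 0) into 0, now (- (1 * (1 + 0)))
step 4: add_zero (→) rewrites (1 + 0) into 1, now (- (1 * 1))
step 5: mul_one (→) rewrites (1 * 1) into 1, reaching cost 4 (bound 4)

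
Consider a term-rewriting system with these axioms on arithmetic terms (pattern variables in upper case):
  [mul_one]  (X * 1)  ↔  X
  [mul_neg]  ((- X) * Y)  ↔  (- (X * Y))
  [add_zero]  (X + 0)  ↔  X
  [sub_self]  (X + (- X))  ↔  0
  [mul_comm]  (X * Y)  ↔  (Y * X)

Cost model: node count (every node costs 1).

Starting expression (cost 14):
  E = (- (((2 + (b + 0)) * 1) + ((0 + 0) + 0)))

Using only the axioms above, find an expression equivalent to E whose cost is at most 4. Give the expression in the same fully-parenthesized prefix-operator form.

(- (2 + b))   [cost 4]

1. [mul_one →] ((2 + (b + 0)) * 1)  →  (2 + (b + 0));  E = (- ((2 + (b + 0)) + ((0 + 0) + 0)))
2. [add_zero →] ((0 + 0) + 0)  →  (0 + 0);  E = (- ((2 + (b + 0)) + (0 + 0)))
3. [add_zero →] (0 + 0)  →  0;  E = (- ((2 + (b + 0)) + 0))
4. [add_zero →] ((2 + (b + 0)) + 0)  →  (2 + (b + 0));  E = (- (2 + (b + 0)))
5. [add_zero →] (b + 0)  →  b;  cost 4 ≤ 4, done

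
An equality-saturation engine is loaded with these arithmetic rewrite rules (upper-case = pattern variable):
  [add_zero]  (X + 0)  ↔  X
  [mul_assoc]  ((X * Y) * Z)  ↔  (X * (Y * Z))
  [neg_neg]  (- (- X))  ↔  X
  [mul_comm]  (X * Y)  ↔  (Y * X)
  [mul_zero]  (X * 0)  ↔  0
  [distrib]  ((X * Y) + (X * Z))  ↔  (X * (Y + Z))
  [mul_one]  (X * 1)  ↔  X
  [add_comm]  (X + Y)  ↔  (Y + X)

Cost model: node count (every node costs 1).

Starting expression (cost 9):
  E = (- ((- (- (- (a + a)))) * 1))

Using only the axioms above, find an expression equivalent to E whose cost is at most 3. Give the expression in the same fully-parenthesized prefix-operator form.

1. [neg_neg →] (- (- (a + a)))  →  (a + a);  E = (- ((- (a + a)) * 1))
2. [mul_one →] ((- (a + a)) * 1)  →  (- (a + a));  E = (- (- (a + a)))
3. [neg_neg →] (- (- (a + a)))  →  (a + a);  cost 3 ≤ 3, done

(a + a)   [cost 3]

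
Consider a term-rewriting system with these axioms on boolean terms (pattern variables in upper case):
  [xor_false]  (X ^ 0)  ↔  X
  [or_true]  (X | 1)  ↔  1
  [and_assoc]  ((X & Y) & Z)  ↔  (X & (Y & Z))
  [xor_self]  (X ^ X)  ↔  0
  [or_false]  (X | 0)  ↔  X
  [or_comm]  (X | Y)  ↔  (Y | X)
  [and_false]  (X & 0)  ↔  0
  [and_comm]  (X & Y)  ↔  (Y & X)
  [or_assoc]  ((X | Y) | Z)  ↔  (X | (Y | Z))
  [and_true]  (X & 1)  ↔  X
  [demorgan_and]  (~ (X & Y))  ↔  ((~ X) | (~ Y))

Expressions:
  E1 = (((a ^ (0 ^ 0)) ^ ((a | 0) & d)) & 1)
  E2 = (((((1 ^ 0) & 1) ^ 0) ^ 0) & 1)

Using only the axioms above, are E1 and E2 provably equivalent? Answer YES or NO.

NO

Every axiom is a valid identity, so a rewrite proof would force E1 and E2 to agree under every assignment.
At a=0, d=0: E1 = 0 but E2 = 1; they differ, so no derivation exists.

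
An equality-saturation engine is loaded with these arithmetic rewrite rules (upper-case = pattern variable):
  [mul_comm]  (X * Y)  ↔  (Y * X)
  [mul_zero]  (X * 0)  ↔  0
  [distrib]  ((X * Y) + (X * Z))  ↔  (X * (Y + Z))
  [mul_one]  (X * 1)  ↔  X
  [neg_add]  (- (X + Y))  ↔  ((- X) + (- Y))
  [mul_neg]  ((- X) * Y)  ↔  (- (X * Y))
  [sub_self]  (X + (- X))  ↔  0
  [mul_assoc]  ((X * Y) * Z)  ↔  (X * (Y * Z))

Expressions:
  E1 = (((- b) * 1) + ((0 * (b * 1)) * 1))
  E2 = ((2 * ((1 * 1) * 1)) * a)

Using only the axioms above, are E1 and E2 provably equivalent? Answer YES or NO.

All listed rules preserve value, hence provable equivalence implies equal values everywhere; look for a separating assignment.
a=0, b=1 gives E1 ↦ -1, E2 ↦ 0; values differ ⇒ not provably equivalent.

NO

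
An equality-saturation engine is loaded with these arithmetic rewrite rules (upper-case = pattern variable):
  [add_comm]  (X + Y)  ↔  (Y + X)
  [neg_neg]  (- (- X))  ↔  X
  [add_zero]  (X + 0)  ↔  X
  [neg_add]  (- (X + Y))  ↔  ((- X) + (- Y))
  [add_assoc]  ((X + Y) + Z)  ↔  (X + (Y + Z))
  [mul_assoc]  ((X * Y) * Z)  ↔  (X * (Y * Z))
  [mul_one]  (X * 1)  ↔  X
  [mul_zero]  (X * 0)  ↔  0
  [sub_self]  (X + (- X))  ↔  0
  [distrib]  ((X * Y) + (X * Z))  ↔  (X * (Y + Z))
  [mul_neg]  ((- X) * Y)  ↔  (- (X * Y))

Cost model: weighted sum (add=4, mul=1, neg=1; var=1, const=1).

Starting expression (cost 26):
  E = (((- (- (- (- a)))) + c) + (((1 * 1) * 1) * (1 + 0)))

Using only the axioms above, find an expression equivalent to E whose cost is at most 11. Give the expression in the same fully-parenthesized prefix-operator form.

((a + c) + 1)   [cost 11]

1. [neg_neg →] (- (- a))  →  a;  E = (((- (- a)) + c) + (((1 * 1) * 1) * (1 + 0)))
2. [mul_one →] ((1 * 1) * 1)  →  (1 * 1);  E = (((- (- a)) + c) + ((1 * 1) * (1 + 0)))
3. [mul_one →] (1 * 1)  →  1;  E = (((- (- a)) + c) + (1 * (1 + 0)))
4. [add_zero →] (1 + 0)  →  1;  E = (((- (- a)) + c) + (1 * 1))
5. [neg_neg →] (- (- a))  →  a;  E = ((a + c) + (1 * 1))
6. [mul_one →] (1 * 1)  →  1;  cost 11 ≤ 11, done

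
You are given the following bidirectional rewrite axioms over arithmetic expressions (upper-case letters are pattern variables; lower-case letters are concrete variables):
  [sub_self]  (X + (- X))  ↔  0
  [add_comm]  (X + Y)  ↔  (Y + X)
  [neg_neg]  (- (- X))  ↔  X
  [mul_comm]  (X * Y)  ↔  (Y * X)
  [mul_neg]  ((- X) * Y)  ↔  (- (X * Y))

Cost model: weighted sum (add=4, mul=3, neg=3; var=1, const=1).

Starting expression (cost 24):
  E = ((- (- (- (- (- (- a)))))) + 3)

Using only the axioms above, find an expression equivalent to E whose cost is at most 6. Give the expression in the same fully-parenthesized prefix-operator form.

(a + 3)   [cost 6]

(1) (- (- (- (- (- a)))))  =[neg_neg →]=  (- (- (- a)))    ⊢ ((- (- (- (- a)))) + 3)
(2) (- (- (- (- a))))  =[neg_neg →]=  (- (- a))    ⊢ ((- (- a)) + 3)
(3) (- (- a))  =[neg_neg →]=  a    ⊢ cost 6, within 6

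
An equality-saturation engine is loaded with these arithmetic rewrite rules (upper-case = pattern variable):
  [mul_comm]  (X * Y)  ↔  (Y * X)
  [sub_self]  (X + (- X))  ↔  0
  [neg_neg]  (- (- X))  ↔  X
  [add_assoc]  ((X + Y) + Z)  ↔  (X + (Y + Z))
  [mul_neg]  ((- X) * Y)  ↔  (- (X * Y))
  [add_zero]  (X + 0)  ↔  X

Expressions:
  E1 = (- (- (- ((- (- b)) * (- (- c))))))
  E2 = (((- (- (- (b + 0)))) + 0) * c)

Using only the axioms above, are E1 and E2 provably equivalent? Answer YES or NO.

YES

step 1: neg_neg (→) rewrites (- (- (- ((- (- b)) * (- (- c)))))) into (- ((- (- b)) * (- (- c))))
step 2: neg_neg (→) rewrites (- (- b)) into b, now (- (b * (- (- c))))
step 3: neg_neg (→) rewrites (- (- c)) into c, now (- (b * c))
step 4: add_zero (←) rewrites b into (b + 0), now (- ((b + 0) * c))
step 5: mul_neg (←) rewrites (- ((b + 0) * c)) into ((- (b + 0)) * c)
step 6: neg_neg (←) rewrites (- (b + 0)) into (- (- (- (b + 0)))), now ((- (- (- (b + 0)))) * c)
step 7: add_zero (←) rewrites (- (- (- (b + 0)))) into ((- (- (- (b + 0)))) + 0), which is E2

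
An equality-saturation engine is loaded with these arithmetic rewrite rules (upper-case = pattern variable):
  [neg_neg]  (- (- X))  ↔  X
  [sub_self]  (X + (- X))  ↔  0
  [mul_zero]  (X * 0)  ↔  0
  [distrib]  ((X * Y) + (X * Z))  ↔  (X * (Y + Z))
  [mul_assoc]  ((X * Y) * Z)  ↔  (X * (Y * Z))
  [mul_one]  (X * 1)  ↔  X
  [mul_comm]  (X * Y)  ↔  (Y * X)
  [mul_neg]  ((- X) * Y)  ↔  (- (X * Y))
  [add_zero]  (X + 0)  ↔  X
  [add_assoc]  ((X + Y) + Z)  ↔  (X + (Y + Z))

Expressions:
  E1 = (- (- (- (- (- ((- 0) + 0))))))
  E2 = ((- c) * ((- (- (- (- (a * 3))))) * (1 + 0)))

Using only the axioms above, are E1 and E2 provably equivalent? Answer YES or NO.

The axioms are sound identities: if E1 ↔* E2 then E1 and E2 evaluate identically under any assignment.
Under a=1, c=1: E1 evaluates to 0, E2 to -3. Distinct ⇒ no rewrite sequence connects them.

NO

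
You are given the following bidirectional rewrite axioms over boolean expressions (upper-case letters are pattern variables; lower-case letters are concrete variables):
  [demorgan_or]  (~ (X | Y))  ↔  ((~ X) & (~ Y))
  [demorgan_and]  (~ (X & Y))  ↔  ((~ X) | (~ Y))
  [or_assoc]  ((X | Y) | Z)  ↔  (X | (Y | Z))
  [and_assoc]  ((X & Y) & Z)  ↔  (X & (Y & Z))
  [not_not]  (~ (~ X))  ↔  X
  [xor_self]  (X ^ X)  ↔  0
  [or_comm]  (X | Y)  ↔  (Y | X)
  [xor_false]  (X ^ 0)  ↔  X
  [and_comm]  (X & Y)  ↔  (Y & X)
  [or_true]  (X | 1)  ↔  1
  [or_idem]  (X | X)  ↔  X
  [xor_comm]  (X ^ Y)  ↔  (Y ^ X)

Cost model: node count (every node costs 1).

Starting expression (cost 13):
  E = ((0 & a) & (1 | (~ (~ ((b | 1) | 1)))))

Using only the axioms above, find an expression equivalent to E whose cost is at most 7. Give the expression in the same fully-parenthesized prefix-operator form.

(1) (b | 1)  =[or_true →]=  1    ⊢ ((0 & a) & (1 | (~ (~ (1 | 1)))))
(2) (1 | 1)  =[or_idem →]=  1    ⊢ ((0 & a) & (1 | (~ (~ 1))))
(3) (~ (~ 1))  =[not_not →]=  1    ⊢ cost 7, within 7

((0 & a) & (1 | 1))   [cost 7]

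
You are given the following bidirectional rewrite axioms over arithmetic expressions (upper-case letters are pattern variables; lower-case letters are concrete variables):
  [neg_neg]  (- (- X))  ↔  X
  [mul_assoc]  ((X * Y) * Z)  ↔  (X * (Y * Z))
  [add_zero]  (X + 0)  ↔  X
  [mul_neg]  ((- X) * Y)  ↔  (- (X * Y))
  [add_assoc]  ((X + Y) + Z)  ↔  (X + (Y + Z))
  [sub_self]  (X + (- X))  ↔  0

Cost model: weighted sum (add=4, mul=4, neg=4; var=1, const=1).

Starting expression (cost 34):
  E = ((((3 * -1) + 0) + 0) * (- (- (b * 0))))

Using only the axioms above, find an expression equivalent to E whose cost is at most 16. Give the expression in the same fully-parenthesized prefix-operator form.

((3 * -1) * (b * 0))   [cost 16]

step 1: add_zero (→) rewrites (((3 * -1) + 0) + 0) into ((3 * -1) + 0), now (((3 * -1) + 0) * (- (- (b * 0))))
step 2: add_zero (→) rewrites ((3 * -1) + 0) into (3 * -1), now ((3 * -1) * (- (- (b * 0))))
step 3: neg_neg (→) rewrites (- (- (b * 0))) into (b * 0), reaching cost 16 (bound 16)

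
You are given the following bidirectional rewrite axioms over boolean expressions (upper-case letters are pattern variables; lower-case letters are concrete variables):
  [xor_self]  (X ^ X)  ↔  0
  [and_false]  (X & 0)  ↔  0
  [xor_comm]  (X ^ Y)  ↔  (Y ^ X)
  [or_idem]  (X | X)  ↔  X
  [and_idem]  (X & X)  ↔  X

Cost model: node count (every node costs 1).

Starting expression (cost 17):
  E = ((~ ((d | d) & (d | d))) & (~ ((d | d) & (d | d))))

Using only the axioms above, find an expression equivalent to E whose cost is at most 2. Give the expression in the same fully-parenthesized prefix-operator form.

(~ d)   [cost 2]

(1) ((~ ((d | d) & (d | d))) & (~ ((d | d) & (d | d))))  =[and_idem →]=  (~ ((d | d) & (d | d)))
(2) ((d | d) & (d | d))  =[and_idem →]=  (d | d)    ⊢ (~ (d | d))
(3) (d | d)  =[or_idem →]=  d    ⊢ cost 2, within 2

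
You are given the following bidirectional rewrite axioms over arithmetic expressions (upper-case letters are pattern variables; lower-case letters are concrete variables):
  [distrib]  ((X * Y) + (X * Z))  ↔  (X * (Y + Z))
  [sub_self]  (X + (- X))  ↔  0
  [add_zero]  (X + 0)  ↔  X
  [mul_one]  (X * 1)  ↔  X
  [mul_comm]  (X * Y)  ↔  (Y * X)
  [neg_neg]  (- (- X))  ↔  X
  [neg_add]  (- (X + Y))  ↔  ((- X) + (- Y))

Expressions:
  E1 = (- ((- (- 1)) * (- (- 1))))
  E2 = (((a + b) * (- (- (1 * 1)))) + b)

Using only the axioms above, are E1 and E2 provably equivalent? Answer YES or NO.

NO

The axioms are sound identities: if E1 ↔* E2 then E1 and E2 evaluate identically under any assignment.
Under a=0, b=0: E1 evaluates to -1, E2 to 0. Distinct ⇒ no rewrite sequence connects them.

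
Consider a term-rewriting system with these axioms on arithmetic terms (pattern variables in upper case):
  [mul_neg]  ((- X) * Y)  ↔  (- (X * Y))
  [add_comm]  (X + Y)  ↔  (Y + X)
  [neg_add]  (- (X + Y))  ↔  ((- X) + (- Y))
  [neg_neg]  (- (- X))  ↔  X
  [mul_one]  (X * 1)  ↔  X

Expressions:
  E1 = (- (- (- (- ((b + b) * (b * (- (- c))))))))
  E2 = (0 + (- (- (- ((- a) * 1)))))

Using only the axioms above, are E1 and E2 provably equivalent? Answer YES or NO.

All listed rules preserve value, hence provable equivalence implies equal values everywhere; look for a separating assignment.
a=0, b=1, c=1 gives E1 ↦ 2, E2 ↦ 0; values differ ⇒ not provably equivalent.

NO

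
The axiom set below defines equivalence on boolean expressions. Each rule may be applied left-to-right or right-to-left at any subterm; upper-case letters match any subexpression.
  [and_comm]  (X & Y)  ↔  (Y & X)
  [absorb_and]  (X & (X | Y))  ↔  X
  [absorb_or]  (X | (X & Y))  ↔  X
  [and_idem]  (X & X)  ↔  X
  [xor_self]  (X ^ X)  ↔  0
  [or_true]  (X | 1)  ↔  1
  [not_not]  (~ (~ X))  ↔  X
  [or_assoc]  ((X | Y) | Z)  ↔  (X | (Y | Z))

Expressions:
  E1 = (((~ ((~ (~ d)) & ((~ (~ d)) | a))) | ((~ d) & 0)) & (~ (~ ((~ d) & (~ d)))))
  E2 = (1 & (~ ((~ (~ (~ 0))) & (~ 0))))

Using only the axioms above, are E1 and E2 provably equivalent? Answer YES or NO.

NO

All listed rules preserve value, hence provable equivalence implies equal values everywhere; look for a separating assignment.
a=0, d=0 gives E1 ↦ 1, E2 ↦ 0; values differ ⇒ not provably equivalent.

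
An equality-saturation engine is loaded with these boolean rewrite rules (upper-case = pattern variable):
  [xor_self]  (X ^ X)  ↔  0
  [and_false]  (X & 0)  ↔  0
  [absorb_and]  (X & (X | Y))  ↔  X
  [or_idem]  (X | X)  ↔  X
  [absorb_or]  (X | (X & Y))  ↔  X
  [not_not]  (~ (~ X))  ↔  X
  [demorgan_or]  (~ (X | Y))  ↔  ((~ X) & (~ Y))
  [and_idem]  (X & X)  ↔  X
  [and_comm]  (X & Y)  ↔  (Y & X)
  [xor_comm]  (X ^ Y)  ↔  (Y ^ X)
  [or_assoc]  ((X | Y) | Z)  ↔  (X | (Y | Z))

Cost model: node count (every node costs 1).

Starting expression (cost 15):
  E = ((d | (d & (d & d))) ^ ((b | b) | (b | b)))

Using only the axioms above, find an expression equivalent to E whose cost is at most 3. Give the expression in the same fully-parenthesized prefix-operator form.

(d ^ b)   [cost 3]

(1) (d & d)  =[and_idem →]=  d    ⊢ ((d | (d & d)) ^ ((b | b) | (b | b)))
(2) (d | (d & d))  =[absorb_or →]=  d    ⊢ (d ^ ((b | b) | (b | b)))
(3) ((b | b) | (b | b))  =[or_idem →]=  (b | b)    ⊢ (d ^ (b | b))
(4) (b | b)  =[or_idem →]=  b    ⊢ cost 3, within 3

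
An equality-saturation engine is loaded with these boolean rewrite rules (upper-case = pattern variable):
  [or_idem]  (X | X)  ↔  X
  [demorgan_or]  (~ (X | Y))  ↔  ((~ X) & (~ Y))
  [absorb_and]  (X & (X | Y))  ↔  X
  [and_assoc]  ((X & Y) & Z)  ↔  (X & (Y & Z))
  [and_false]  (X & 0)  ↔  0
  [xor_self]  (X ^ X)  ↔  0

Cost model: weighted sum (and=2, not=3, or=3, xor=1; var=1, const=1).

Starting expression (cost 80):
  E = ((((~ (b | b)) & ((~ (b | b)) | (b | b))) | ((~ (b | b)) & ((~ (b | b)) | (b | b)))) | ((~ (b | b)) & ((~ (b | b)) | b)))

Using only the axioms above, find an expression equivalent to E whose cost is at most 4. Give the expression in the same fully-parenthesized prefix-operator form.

(~ b)   [cost 4]

1. [or_idem →] (((~ (b | b)) & ((~ (b | b)) | (b | b))) | ((~ (b | b)) & ((~ (b | b)) | (b | b))))  →  ((~ (b | b)) & ((~ (b | b)) | (b | b)));  E = (((~ (b | b)) & ((~ (b | b)) | (b | b))) | ((~ (b | b)) & ((~ (b | b)) | b)))
2. [or_idem →] (b | b)  →  b;  E = (((~ (b | b)) & ((~ (b | b)) | b)) | ((~ (b | b)) & ((~ (b | b)) | b)))
3. [or_idem →] (((~ (b | b)) & ((~ (b | b)) | b)) | ((~ (b | b)) & ((~ (b | b)) | b)))  →  ((~ (b | b)) & ((~ (b | b)) | b))
4. [absorb_and →] ((~ (b | b)) & ((~ (b | b)) | b))  →  (~ (b | b))
5. [or_idem →] (b | b)  →  b;  cost 4 ≤ 4, done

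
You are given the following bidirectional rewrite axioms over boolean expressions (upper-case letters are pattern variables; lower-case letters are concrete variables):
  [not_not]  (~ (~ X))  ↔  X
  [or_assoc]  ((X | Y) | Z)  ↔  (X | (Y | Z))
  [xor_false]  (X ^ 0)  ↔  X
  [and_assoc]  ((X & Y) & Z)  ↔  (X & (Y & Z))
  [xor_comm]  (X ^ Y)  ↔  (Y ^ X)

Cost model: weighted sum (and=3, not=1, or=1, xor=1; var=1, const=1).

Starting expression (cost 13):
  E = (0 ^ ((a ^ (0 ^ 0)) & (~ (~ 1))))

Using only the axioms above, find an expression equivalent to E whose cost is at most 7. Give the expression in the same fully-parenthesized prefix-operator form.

(0 ^ (a & 1))   [cost 7]

(1) (0 ^ 0)  =[xor_false →]=  0    ⊢ (0 ^ ((a ^ 0) & (~ (~ 1))))
(2) (a ^ 0)  =[xor_false →]=  a    ⊢ (0 ^ (a & (~ (~ 1))))
(3) (~ (~ 1))  =[not_not →]=  1    ⊢ cost 7, within 7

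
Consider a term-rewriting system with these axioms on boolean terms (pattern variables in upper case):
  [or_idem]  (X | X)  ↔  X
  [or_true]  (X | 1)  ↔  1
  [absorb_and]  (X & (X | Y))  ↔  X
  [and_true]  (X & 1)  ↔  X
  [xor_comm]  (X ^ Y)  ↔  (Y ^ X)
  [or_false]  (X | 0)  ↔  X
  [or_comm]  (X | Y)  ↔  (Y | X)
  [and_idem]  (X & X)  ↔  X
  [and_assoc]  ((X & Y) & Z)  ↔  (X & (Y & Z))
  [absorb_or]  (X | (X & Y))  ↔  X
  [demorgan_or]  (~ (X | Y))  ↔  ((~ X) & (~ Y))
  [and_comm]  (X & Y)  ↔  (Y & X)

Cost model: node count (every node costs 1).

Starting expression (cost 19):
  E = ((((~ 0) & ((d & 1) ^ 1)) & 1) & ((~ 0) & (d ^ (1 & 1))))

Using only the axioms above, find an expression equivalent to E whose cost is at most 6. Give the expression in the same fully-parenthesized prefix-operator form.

((~ 0) & (d ^ 1))   [cost 6]

(1) (d & 1)  =[and_true →]=  d    ⊢ ((((~ 0) & (d ^ 1)) & 1) & ((~ 0) & (d ^ (1 & 1))))
(2) (((~ 0) & (d ^ 1)) & 1)  =[and_assoc →]=  ((~ 0) & ((d ^ 1) & 1))    ⊢ (((~ 0) & ((d ^ 1) & 1)) & ((~ 0) & (d ^ (1 & 1))))
(3) ((d ^ 1) & 1)  =[and_true →]=  (d ^ 1)    ⊢ (((~ 0) & (d ^ 1)) & ((~ 0) & (d ^ (1 & 1))))
(4) (1 & 1)  =[and_true →]=  1    ⊢ (((~ 0) & (d ^ 1)) & ((~ 0) & (d ^ 1)))
(5) (((~ 0) & (d ^ 1)) & ((~ 0) & (d ^ 1)))  =[and_idem →]=  ((~ 0) & (d ^ 1))    ⊢ cost 6, within 6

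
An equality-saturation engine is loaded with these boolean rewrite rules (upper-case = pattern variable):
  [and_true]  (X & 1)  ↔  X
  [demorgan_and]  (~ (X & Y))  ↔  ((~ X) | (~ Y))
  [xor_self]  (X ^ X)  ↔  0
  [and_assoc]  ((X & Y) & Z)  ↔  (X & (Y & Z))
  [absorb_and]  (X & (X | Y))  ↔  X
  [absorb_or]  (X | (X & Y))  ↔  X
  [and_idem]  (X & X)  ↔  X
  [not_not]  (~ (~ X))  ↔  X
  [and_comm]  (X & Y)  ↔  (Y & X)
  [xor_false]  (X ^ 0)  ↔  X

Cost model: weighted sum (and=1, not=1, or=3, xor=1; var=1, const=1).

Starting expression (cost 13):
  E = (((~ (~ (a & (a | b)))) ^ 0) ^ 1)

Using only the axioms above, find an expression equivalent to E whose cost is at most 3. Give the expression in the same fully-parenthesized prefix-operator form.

step 1: xor_false (→) rewrites ((~ (~ (a & (a | b)))) ^ 0) into (~ (~ (a & (a | b)))), now ((~ (~ (a & (a | b)))) ^ 1)
step 2: not_not (→) rewrites (~ (~ (a & (a | b)))) into (a & (a | b)), now ((a & (a | b)) ^ 1)
step 3: absorb_and (→) rewrites (a & (a | b)) into a, reaching cost 3 (bound 3)

(a ^ 1)   [cost 3]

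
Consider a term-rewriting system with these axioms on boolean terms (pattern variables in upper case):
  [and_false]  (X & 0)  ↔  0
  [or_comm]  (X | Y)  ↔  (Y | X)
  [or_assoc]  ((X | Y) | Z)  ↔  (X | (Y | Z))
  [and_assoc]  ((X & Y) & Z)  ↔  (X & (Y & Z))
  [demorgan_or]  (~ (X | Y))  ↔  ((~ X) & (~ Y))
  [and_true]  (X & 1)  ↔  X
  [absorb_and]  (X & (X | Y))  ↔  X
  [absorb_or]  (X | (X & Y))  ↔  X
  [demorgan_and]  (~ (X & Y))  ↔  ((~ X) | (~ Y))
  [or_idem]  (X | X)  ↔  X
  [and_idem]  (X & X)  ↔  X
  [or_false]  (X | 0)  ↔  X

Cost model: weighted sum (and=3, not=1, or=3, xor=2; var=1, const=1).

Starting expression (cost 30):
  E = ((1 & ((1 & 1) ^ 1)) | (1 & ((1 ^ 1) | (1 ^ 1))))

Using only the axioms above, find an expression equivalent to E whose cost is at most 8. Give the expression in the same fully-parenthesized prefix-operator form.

(1 & (1 ^ 1))   [cost 8]

1. [or_idem →] ((1 ^ 1) | (1 ^ 1))  →  (1 ^ 1);  E = ((1 & ((1 & 1) ^ 1)) | (1 & (1 ^ 1)))
2. [and_idem →] (1 & 1)  →  1;  E = ((1 & (1 ^ 1)) | (1 & (1 ^ 1)))
3. [or_idem →] ((1 & (1 ^ 1)) | (1 & (1 ^ 1)))  →  (1 & (1 ^ 1));  cost 8 ≤ 8, done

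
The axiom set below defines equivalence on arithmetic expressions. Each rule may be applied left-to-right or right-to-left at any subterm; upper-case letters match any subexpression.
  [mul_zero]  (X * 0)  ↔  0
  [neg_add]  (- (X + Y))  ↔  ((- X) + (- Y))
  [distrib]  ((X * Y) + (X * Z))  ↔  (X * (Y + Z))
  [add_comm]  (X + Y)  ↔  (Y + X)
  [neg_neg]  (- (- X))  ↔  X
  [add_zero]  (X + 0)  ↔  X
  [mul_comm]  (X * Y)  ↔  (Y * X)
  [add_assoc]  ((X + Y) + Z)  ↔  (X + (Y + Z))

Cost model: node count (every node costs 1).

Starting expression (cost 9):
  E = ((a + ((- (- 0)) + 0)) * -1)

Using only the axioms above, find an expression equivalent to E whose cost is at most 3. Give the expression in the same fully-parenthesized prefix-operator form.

(a * -1)   [cost 3]

(1) (- (- 0))  =[neg_neg →]=  0    ⊢ ((a + (0 + 0)) * -1)
(2) (0 + 0)  =[add_zero →]=  0    ⊢ ((a + 0) * -1)
(3) (a + 0)  =[add_zero →]=  a    ⊢ cost 3, within 3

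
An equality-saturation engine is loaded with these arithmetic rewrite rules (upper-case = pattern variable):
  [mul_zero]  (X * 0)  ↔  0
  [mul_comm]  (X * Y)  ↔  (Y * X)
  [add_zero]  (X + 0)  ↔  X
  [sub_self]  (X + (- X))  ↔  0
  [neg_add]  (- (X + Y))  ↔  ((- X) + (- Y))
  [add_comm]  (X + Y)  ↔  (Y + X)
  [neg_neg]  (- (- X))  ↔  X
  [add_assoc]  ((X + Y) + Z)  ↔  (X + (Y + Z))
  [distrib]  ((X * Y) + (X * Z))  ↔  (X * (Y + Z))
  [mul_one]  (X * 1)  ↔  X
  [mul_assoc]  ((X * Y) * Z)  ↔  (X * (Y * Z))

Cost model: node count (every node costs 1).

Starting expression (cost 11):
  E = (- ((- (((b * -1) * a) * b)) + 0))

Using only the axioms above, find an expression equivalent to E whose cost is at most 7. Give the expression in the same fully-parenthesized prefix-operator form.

((b * -1) * (a * b))   [cost 7]

step 1: mul_assoc (→) rewrites (((b * -1) * a) * b) into ((b * -1) * (a * b)), now (- ((- ((b * -1) * (a * b))) + 0))
step 2: add_zero (→) rewrites ((- ((b * -1) * (a * b))) + 0) into (- ((b * -1) * (a * b))), now (- (- ((b * -1) * (a * b))))
step 3: neg_neg (→) rewrites (- (- ((b * -1) * (a * b)))) into ((b * -1) * (a * b)), reaching cost 7 (bound 7)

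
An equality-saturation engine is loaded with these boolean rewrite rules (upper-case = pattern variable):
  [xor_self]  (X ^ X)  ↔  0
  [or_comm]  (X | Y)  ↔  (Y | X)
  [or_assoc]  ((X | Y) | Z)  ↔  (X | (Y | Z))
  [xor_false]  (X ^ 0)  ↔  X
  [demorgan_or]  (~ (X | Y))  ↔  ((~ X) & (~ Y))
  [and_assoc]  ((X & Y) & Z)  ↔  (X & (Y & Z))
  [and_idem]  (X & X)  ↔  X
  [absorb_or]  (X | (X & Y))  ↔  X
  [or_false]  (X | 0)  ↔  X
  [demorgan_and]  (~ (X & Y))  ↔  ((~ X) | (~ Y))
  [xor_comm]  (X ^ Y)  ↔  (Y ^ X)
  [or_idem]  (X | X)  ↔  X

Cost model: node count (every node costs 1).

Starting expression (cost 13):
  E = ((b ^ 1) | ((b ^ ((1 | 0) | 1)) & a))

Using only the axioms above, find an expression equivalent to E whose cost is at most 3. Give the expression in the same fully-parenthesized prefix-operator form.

(b ^ 1)   [cost 3]

1. [or_false →] (1 | 0)  →  1;  E = ((b ^ 1) | ((b ^ (1 | 1)) & a))
2. [or_idem →] (1 | 1)  →  1;  E = ((b ^ 1) | ((b ^ 1) & a))
3. [absorb_or →] ((b ^ 1) | ((b ^ 1) & a))  →  (b ^ 1);  cost 3 ≤ 3, done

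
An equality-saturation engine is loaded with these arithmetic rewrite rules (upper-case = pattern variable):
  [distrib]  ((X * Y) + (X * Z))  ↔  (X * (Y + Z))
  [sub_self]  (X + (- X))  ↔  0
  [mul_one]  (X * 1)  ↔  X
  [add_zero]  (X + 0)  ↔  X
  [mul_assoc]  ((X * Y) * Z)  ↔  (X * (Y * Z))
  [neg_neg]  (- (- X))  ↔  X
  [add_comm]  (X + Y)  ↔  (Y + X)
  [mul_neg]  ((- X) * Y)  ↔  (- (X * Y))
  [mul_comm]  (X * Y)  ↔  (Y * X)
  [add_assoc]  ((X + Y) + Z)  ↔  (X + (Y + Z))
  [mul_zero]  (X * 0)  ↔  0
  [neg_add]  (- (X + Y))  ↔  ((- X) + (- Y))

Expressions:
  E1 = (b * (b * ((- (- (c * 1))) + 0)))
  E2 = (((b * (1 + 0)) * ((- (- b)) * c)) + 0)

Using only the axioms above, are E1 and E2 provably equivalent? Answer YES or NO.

(1) (- (- (c * 1)))  =[neg_neg →]=  (c * 1)    ⊢ (b * (b * ((c * 1) + 0)))
(2) ((c * 1) + 0)  =[add_zero →]=  (c * 1)    ⊢ (b * (b * (c * 1)))
(3) (c * 1)  =[mul_one →]=  c    ⊢ (b * (b * c))
(4) b  =[mul_one ←]=  (b * 1)    ⊢ ((b * 1) * (b * c))
(5) 1  =[add_zero ←]=  (1 + 0)    ⊢ ((b * (1 + 0)) * (b * c))
(6) b  =[neg_neg ←]=  (- (- b))    ⊢ ((b * (1 + 0)) * ((- (- b)) * c))
(7) ((b * (1 + 0)) * ((- (- b)) * c))  =[add_zero ←]=  (((b * (1 + 0)) * ((- (- b)) * c)) + 0)    ⊢ E2

YES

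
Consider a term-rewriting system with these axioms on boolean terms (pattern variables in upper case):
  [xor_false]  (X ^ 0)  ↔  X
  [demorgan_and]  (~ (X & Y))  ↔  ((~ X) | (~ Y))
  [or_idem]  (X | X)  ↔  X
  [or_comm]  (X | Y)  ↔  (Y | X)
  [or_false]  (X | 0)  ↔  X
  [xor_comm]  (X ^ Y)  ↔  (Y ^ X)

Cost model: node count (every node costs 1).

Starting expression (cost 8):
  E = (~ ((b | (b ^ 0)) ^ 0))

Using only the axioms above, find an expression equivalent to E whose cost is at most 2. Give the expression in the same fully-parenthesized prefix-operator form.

step 1: xor_false (→) rewrites ((b | (b ^ 0)) ^ 0) into (b | (b ^ 0)), now (~ (b | (b ^ 0)))
step 2: xor_false (→) rewrites (b ^ 0) into b, now (~ (b | b))
step 3: or_idem (→) rewrites (b | b) into b, reaching cost 2 (bound 2)

(~ b)   [cost 2]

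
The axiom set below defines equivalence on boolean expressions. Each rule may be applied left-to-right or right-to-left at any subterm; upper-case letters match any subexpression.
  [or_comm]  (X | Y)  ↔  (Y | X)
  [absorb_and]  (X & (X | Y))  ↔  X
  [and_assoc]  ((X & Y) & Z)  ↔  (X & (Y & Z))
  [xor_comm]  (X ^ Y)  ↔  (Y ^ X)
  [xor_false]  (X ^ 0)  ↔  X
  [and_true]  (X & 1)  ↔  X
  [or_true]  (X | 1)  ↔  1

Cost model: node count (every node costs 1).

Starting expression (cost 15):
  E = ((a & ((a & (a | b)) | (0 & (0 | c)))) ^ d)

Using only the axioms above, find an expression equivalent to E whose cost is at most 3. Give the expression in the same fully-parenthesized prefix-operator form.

(a ^ d)   [cost 3]

step 1: absorb_and (→) rewrites (0 & (0 | c)) into 0, now ((a & ((a & (a | b)) | 0)) ^ d)
step 2: absorb_and (→) rewrites (a & (a | b)) into a, now ((a & (a | 0)) ^ d)
step 3: absorb_and (→) rewrites (a & (a | 0)) into a, reaching cost 3 (bound 3)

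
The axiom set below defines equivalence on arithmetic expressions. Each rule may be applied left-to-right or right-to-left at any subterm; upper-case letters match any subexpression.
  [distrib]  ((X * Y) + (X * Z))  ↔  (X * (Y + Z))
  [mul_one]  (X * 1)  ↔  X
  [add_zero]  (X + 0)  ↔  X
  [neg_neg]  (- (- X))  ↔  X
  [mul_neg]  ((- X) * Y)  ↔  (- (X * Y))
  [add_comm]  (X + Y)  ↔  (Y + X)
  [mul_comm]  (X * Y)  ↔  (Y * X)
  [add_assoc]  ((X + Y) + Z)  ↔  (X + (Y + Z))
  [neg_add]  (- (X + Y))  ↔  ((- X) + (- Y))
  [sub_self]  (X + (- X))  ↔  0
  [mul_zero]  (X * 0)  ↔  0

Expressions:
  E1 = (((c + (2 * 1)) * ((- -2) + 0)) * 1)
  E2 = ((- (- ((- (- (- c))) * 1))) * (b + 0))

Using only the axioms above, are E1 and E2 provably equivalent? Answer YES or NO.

NO

The axioms are sound identities: if E1 ↔* E2 then E1 and E2 evaluate identically under any assignment.
Under b=0, c=0: E1 evaluates to 4, E2 to 0. Distinct ⇒ no rewrite sequence connects them.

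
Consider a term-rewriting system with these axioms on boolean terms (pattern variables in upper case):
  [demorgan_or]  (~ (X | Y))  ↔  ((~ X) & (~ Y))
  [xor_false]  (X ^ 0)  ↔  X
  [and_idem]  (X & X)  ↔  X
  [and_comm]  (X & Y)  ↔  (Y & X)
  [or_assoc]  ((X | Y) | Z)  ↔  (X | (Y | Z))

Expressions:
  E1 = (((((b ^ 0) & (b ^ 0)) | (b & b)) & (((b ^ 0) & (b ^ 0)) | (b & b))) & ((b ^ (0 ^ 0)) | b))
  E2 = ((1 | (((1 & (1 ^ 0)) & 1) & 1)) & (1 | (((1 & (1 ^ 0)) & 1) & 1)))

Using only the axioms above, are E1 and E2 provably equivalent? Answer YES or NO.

NO

All listed rules preserve value, hence provable equivalence implies equal values everywhere; look for a separating assignment.
b=0 gives E1 ↦ 0, E2 ↦ 1; values differ ⇒ not provably equivalent.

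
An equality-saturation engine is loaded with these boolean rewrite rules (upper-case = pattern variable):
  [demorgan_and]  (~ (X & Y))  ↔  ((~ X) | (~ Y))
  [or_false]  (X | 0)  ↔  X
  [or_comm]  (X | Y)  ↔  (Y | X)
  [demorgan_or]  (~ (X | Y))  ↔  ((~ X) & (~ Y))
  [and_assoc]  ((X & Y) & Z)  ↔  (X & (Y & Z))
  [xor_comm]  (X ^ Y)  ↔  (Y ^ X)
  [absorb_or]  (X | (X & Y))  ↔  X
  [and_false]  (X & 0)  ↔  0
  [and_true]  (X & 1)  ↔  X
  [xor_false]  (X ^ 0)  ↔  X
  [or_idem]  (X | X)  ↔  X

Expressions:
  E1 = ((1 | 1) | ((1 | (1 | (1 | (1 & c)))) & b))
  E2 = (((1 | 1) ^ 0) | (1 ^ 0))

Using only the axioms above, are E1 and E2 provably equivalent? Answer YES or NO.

step 1: absorb_or (→) rewrites (1 | (1 & c)) into 1, now ((1 | 1) | ((1 | (1 | 1)) & b))
step 2: or_idem (→) rewrites (1 | 1) into 1, now ((1 | 1) | ((1 | 1) & b))
step 3: absorb_or (→) rewrites ((1 | 1) | ((1 | 1) & b)) into (1 | 1)
step 4: or_idem (←) rewrites 1 into (1 | 1), now ((1 | 1) | 1)
step 5: xor_false (←) rewrites (1 | 1) into ((1 | 1) ^ 0), now (((1 | 1) ^ 0) | 1)
step 6: xor_false (←) rewrites 1 into (1 ^ 0), which is E2

YES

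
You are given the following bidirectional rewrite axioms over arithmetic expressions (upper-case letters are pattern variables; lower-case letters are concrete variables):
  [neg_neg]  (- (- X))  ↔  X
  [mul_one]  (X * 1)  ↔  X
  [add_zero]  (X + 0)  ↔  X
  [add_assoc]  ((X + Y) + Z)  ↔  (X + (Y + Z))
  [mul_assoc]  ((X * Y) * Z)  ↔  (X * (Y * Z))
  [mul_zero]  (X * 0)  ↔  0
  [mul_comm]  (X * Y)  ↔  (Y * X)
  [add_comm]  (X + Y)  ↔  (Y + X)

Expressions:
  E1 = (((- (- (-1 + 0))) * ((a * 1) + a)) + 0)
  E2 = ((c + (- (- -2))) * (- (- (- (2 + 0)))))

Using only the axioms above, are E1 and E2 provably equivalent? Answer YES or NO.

All listed rules preserve value, hence provable equivalence implies equal values everywhere; look for a separating assignment.
a=0, c=0 gives E1 ↦ 0, E2 ↦ 4; values differ ⇒ not provably equivalent.

NO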